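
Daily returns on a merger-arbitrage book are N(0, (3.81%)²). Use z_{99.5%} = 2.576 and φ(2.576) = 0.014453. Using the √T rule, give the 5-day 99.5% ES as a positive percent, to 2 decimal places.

24.63%

σ_{5d} = 3.81% × √5 = 8.519%.
ES multiplier = φ(z)/(1−α) = 0.014453/0.005 = 2.891.
ES = 8.519% × 2.891 = 24.628%.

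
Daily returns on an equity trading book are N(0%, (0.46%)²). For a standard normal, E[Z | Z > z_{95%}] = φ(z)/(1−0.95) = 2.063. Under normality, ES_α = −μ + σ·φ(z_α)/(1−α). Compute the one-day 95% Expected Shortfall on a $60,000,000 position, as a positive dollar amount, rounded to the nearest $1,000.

ES = 0.46% × 2.063 = 0.949%.
On $60,000,000: 0.00949 × $60,000,000 = $569,400.

$569,000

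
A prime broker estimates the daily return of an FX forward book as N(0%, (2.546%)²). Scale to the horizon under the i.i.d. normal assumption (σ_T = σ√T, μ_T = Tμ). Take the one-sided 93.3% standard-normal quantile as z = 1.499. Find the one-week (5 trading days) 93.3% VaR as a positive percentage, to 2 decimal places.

σ_{5d} = 2.546% × √5 = 5.693%.
VaR = 1.499 × 5.693% = 8.534%.

8.53%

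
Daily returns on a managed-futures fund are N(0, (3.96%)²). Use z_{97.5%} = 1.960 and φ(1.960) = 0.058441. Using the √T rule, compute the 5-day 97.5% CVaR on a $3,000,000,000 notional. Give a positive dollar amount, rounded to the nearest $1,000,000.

σ_{5d} = 3.96% × √5 = 8.855%.
ES multiplier = φ(z)/(1−α) = 0.058441/0.025 = 2.338.
ES = 8.855% × 2.338 = 20.703%; on $3,000,000,000: $621,090,000.

$621,000,000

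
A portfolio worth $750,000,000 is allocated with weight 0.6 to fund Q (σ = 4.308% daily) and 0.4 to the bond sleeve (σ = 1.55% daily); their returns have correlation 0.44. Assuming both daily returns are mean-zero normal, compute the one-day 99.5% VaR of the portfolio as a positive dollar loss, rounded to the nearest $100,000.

σ_p² = 0.6²·4.308² + 0.4²·1.55² + 2·0.44·0.6·0.4·4.308·1.55 = 8.4759 (%²).
σ_p = √8.4759 = 2.911%.
At 99.5%, z = 2.576.
VaR = 2.576 × 2.911% = 7.499%; on $750,000,000 that is $56,242,500.

$56,200,000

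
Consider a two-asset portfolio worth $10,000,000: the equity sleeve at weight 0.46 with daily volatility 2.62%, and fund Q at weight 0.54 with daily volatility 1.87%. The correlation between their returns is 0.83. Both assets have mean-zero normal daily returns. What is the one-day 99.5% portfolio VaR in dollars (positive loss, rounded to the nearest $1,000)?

σ_p² = 0.46²·2.62² + 0.54²·1.87² + 2·0.83·0.46·0.54·2.62·1.87 = 4.4924 (%²).
σ_p = √4.4924 = 2.120%.
At 99.5%, z = 2.576.
VaR = 2.576 × 2.120% = 5.461%; on $10,000,000 that is $546,100.

$546,000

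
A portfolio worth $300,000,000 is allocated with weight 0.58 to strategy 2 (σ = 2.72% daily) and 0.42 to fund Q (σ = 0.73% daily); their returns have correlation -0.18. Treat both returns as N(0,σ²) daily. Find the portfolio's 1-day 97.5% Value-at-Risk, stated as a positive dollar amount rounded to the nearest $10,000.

σ_p² = 0.58²·2.72² + 0.42²·0.73² + 2·-0.18·0.58·0.42·2.72·0.73 = 2.4087 (%²).
σ_p = √2.4087 = 1.552%.
At 97.5%, z = 1.960.
VaR = 1.960 × 1.552% = 3.042%; on $300,000,000 that is $9,126,000.

$9,130,000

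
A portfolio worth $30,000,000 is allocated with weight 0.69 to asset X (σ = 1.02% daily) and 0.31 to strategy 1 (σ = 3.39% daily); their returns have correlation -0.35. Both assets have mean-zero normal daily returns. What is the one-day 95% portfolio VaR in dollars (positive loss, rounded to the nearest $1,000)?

$513,000

σ_p² = 0.69²·1.02² + 0.31²·3.39² + 2·-0.35·0.69·0.31·1.02·3.39 = 1.0820 (%²).
σ_p = √1.0820 = 1.040%.
At 95%, z = 1.645.
VaR = 1.645 × 1.040% = 1.711%; on $30,000,000 that is $513,300.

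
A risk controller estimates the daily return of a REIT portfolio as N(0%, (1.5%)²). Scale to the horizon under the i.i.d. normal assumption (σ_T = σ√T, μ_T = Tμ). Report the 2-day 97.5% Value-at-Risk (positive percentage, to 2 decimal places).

4.16%

At 97.5%, z = 1.960.
σ_{2d} = 1.5% × √2 = 2.121%.
VaR = 1.960 × 2.121% = 4.157%.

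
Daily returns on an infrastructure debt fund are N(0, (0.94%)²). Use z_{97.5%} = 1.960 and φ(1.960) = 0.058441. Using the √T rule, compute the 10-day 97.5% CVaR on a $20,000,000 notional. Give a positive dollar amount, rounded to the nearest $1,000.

σ_{10d} = 0.94% × √10 = 2.973%.
ES multiplier = φ(z)/(1−α) = 0.058441/0.025 = 2.338.
ES = 2.973% × 2.338 = 6.951%; on $20,000,000: $1,390,200.

$1,390,000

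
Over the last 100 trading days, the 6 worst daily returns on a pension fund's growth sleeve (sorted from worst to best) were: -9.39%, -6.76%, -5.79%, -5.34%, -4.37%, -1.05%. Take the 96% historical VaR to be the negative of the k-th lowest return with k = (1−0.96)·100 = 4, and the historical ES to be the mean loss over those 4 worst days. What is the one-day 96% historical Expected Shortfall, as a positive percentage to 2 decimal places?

6.82%

The 4 worst returns sum to -27.28%.
ES = −(-27.28%) / 4 = 6.82%.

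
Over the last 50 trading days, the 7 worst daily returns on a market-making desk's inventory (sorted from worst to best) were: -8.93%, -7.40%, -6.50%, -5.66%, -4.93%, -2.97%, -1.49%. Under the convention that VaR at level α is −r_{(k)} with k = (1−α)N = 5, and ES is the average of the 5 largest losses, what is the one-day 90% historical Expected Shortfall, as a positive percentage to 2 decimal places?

The 5 worst returns sum to -33.42%.
ES = −(-33.42%) / 5 = 6.684% ≈ 6.68%.

6.68%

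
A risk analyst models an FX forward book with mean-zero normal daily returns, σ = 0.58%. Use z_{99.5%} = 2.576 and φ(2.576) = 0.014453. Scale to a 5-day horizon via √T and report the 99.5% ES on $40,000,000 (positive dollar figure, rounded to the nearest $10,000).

σ_{5d} = 0.58% × √5 = 1.297%.
ES multiplier = φ(z)/(1−α) = 0.014453/0.005 = 2.891.
ES = 1.297% × 2.891 = 3.750%; on $40,000,000: $1,500,000.

$1,500,000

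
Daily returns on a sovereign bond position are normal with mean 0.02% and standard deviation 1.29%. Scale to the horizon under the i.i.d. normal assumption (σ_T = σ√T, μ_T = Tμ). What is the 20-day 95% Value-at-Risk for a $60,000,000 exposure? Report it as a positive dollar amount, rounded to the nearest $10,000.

$5,450,000

At 95%, z = 1.645.
σ_{20d} = 1.29% × √20 = 5.769%; μ_{20d} = 20 × 0.02% = 0.400%.
VaR = −(0.400%) + 1.645 × 5.769% = 9.090%.
On $60,000,000: 0.09090 × $60,000,000 = $5,454,000.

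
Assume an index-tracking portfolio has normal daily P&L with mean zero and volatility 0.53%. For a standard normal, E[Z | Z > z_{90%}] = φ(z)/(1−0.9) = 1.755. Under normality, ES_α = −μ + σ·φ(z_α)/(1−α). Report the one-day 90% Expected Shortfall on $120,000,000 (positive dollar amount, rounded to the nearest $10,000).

ES = 0.53% × 1.755 = 0.930%.
On $120,000,000: 0.00930 × $120,000,000 = $1,116,000.

$1,120,000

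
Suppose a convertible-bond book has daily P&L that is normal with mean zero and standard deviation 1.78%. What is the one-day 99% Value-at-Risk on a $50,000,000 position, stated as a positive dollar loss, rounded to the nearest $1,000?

At 99% one-sided, z = 2.326.
VaR = z·σ = 2.326 × 1.78% = 4.140%.
On $50,000,000: 0.04140 × $50,000,000 = $2,070,000.

$2,070,000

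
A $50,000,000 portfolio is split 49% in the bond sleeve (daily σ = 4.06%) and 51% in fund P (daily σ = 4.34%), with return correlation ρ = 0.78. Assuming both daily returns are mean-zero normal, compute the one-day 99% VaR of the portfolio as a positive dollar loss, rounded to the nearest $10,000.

$4,610,000

σ_p² = 0.49²·4.06² + 0.51²·4.34² + 2·0.78·0.49·0.51·4.06·4.34 = 15.7261 (%²).
σ_p = √15.7261 = 3.966%.
At 99%, z = 2.326.
VaR = 2.326 × 3.966% = 9.225%; on $50,000,000 that is $4,612,500.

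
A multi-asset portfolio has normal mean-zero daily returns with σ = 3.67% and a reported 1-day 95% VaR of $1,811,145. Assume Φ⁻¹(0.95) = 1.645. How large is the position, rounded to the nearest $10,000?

$30,000,000

VaR as a fraction of value: z·σ = 1.645 × 3.67% = 6.03715%.
Position = $1,811,145 / 0.0603715 = $30,000,000.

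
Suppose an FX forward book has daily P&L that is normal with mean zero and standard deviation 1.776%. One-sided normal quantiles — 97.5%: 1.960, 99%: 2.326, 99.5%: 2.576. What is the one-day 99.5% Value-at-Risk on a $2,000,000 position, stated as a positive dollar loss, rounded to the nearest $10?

VaR = z·σ = 2.576 × 1.776% = 4.575%.
On $2,000,000: 0.04575 × $2,000,000 = $91,500.

$91,500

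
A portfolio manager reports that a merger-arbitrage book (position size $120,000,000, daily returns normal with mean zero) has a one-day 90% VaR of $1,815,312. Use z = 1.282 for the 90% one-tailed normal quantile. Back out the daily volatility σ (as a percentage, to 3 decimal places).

VaR as a fraction: $1,815,312 / $120,000,000 = 1.513%.
σ = VaR / z = 1.513% / 1.282 = 1.180%.

1.180%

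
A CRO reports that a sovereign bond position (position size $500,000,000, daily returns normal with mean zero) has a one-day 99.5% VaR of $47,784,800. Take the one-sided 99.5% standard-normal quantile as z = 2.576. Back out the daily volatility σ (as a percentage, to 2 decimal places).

VaR as a fraction: $47,784,800 / $500,000,000 = 9.557%.
σ = VaR / z = 9.557% / 2.576 = 3.710%.

3.71%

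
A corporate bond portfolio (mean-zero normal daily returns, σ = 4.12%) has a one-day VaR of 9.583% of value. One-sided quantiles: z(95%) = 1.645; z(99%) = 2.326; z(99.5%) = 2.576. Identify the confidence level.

Implied z = VaR/σ = 9.583 / 4.12 = 2.326.
This matches z(99%) = 2.326.

99%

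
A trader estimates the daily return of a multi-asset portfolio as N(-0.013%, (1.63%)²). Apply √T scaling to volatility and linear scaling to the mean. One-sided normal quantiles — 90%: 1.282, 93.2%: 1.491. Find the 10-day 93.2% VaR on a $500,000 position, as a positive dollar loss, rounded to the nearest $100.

σ_{10d} = 1.63% × √10 = 5.155%; μ_{10d} = 10 × -0.013% = -0.130%.
VaR = −(-0.130%) + 1.491 × 5.155% = 7.816%.
On $500,000: 0.07816 × $500,000 = $39,080.

$39,100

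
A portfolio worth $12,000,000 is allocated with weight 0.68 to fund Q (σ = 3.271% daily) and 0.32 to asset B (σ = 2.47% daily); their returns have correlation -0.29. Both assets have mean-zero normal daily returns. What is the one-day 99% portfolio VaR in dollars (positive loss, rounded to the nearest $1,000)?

σ_p² = 0.68²·3.271² + 0.32²·2.47² + 2·-0.29·0.68·0.32·3.271·2.47 = 4.5525 (%²).
σ_p = √4.5525 = 2.134%.
At 99%, z = 2.326.
VaR = 2.326 × 2.134% = 4.964%; on $12,000,000 that is $595,680.

$596,000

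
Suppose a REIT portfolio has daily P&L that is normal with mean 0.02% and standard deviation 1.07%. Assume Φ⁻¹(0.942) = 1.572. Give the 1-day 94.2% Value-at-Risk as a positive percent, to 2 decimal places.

VaR = −μ + z·σ = −(0.02%) + 1.572 × 1.07% = 1.662%.

1.66%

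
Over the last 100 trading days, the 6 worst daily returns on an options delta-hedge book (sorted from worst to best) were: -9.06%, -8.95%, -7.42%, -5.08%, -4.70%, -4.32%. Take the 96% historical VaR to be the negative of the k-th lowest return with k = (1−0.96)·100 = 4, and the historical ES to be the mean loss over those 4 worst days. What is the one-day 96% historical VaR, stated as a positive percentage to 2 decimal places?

k = 4; the 4th lowest return is -5.08%, so VaR = 5.08%.

5.08%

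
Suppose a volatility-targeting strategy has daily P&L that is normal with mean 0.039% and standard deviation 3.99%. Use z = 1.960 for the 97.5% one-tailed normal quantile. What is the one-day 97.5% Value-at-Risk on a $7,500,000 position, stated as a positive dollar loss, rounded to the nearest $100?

$583,600

VaR = −μ + z·σ = −(0.039%) + 1.960 × 3.99% = 7.781%.
On $7,500,000: 0.07781 × $7,500,000 = $583,575.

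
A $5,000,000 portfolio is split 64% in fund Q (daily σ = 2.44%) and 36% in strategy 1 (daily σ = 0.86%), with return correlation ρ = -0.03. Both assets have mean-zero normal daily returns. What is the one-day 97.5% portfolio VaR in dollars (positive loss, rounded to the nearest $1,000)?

$155,000

σ_p² = 0.64²·2.44² + 0.36²·0.86² + 2·-0.03·0.64·0.36·2.44·0.86 = 2.5054 (%²).
σ_p = √2.5054 = 1.583%.
At 97.5%, z = 1.960.
VaR = 1.960 × 1.583% = 3.103%; on $5,000,000 that is $155,150.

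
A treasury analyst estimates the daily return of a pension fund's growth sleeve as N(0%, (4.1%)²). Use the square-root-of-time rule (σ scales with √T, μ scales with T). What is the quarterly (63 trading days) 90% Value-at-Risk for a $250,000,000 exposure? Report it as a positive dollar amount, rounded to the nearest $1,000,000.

At 90%, z = 1.282.
σ_{63d} = 4.1% × √63 = 32.543%.
VaR = 1.282 × 32.543% = 41.720%.
On $250,000,000: 0.41720 × $250,000,000 = $104,300,000.

$104,000,000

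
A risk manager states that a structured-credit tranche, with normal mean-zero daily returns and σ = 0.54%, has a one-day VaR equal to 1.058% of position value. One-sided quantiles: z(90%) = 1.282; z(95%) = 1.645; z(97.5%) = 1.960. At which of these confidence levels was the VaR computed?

97.5%

Implied z = VaR/σ = 1.058 / 0.54 = 1.959.
This matches z(97.5%) = 1.960.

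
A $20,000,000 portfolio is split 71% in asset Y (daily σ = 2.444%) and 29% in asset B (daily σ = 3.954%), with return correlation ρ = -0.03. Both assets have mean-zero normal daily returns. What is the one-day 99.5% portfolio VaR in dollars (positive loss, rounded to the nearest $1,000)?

σ_p² = 0.71²·2.444² + 0.29²·3.954² + 2·-0.03·0.71·0.29·2.444·3.954 = 4.2065 (%²).
σ_p = √4.2065 = 2.051%.
At 99.5%, z = 2.576.
VaR = 2.576 × 2.051% = 5.283%; on $20,000,000 that is $1,056,600.

$1,057,000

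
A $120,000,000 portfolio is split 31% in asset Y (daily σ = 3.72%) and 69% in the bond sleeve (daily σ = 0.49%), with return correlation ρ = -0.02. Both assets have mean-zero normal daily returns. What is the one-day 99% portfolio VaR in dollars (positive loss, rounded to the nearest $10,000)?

σ_p² = 0.31²·3.72² + 0.69²·0.49² + 2·-0.02·0.31·0.69·3.72·0.49 = 1.4286 (%²).
σ_p = √1.4286 = 1.195%.
At 99%, z = 2.326.
VaR = 2.326 × 1.195% = 2.780%; on $120,000,000 that is $3,336,000.

$3,340,000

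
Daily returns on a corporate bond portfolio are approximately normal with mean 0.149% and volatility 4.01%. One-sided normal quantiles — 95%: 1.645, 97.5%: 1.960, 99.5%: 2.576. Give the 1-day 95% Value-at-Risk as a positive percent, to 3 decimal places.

6.447%

VaR = −μ + z·σ = −(0.149%) + 1.645 × 4.01% = 6.447%.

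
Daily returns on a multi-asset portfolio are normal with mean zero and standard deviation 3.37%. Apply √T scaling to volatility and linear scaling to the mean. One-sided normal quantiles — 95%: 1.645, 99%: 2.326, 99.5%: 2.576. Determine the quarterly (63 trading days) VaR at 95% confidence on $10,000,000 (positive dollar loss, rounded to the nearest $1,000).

$4,400,000

σ_{63d} = 3.37% × √63 = 26.749%.
VaR = 1.645 × 26.749% = 44.002%.
On $10,000,000: 0.44002 × $10,000,000 = $4,400,200.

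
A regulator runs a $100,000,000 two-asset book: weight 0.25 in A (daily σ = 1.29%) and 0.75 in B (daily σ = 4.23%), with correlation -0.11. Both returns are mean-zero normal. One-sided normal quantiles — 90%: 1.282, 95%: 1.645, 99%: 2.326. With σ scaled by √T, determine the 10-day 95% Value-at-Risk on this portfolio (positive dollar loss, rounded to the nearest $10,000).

σ_p = √(0.25²·1.29² + 0.75²·4.23² + 2·-0.11·0.25·0.75·1.29·4.23) = 3.153%.
σ_{10d} = 3.153% × √10 = 9.971%.
VaR = 1.645 × 9.971% = 16.402%; on $100,000,000 that is $16,402,000.

$16,400,000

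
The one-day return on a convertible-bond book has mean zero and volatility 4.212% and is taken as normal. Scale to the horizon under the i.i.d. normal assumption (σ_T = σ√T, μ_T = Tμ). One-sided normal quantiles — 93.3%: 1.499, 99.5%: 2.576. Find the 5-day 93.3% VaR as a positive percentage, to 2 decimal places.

σ_{5d} = 4.212% × √5 = 9.418%.
VaR = 1.499 × 9.418% = 14.118%.

14.12%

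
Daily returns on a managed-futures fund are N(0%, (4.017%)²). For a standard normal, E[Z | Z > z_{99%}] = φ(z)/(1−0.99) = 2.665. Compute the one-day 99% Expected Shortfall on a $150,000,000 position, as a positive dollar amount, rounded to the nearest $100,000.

$16,100,000

ES = 4.017% × 2.665 = 10.705%.
On $150,000,000: 0.10705 × $150,000,000 = $16,057,500.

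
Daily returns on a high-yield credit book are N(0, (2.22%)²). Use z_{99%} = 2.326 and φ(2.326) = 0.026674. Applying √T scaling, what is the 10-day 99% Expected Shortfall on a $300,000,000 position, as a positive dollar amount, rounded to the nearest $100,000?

σ_{10d} = 2.22% × √10 = 7.020%.
ES multiplier = φ(z)/(1−α) = 0.026674/0.01 = 2.667.
ES = 7.020% × 2.667 = 18.722%; on $300,000,000: $56,166,000.

$56,200,000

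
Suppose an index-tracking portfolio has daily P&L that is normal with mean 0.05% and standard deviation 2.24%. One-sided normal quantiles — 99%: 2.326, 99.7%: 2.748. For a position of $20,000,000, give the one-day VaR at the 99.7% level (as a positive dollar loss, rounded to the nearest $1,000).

VaR = −μ + z·σ = −(0.05%) + 2.748 × 2.24% = 6.106%.
On $20,000,000: 0.06106 × $20,000,000 = $1,221,200.

$1,221,000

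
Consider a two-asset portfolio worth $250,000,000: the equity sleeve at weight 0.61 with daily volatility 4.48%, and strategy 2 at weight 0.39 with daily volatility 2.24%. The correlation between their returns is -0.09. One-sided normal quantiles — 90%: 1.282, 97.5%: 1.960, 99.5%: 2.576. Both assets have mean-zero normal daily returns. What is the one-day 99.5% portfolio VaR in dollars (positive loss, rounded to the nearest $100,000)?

σ_p² = 0.61²·4.48² + 0.39²·2.24² + 2·-0.09·0.61·0.39·4.48·2.24 = 7.8016 (%²).
σ_p = √7.8016 = 2.793%.
VaR = 2.576 × 2.793% = 7.195%; on $250,000,000 that is $17,987,500.

$18,000,000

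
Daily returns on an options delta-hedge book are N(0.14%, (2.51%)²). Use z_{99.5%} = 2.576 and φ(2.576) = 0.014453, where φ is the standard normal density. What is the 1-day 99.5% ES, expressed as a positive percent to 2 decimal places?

Tail multiplier: φ(z)/(1−α) = 0.014453 / 0.005 = 2.891.
ES = −(0.14%) + 2.51% × 2.891 = 7.116%.

7.12%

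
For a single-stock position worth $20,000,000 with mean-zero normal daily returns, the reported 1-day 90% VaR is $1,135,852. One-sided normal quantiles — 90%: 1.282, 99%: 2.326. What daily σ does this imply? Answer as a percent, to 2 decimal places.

4.43%

VaR as a fraction: $1,135,852 / $20,000,000 = 5.679%.
σ = VaR / z = 5.679% / 1.282 = 4.430%.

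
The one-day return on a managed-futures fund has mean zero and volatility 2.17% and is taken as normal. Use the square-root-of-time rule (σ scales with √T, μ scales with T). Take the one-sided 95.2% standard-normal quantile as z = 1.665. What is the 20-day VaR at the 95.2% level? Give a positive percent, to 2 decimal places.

σ_{20d} = 2.17% × √20 = 9.705%.
VaR = 1.665 × 9.705% = 16.159%.

16.16%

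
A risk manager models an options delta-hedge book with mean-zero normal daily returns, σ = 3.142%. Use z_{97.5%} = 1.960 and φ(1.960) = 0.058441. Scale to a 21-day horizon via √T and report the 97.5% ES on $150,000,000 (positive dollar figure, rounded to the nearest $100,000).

σ_{21d} = 3.142% × √21 = 14.398%.
ES multiplier = φ(z)/(1−α) = 0.058441/0.025 = 2.338.
ES = 14.398% × 2.338 = 33.663%; on $150,000,000: $50,494,500.

$50,500,000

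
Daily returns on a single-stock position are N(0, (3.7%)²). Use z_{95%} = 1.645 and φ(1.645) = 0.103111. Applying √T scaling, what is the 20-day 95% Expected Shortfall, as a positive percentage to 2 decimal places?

σ_{20d} = 3.7% × √20 = 16.547%.
ES multiplier = φ(z)/(1−α) = 0.103111/0.05 = 2.062.
ES = 16.547% × 2.062 = 34.120%.

34.12%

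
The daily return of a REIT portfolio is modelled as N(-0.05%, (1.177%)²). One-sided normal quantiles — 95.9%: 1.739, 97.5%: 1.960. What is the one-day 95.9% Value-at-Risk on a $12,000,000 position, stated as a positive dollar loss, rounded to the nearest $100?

VaR = −μ + z·σ = −(-0.05%) + 1.739 × 1.177% = 2.097%.
On $12,000,000: 0.02097 × $12,000,000 = $251,640.

$251,600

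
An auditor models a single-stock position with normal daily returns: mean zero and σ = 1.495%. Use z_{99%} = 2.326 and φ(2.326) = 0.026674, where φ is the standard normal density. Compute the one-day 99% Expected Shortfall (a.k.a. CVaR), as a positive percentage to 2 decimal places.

Tail multiplier: φ(z)/(1−α) = 0.026674 / 0.01 = 2.667.
ES = 1.495% × 2.667 = 3.987%.

3.99%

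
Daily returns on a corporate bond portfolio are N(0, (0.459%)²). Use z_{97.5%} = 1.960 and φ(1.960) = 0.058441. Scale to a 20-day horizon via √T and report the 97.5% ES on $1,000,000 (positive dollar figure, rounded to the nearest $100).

$48,000

σ_{20d} = 0.459% × √20 = 2.053%.
ES multiplier = φ(z)/(1−α) = 0.058441/0.025 = 2.338.
ES = 2.053% × 2.338 = 4.800%; on $1,000,000: $48,000.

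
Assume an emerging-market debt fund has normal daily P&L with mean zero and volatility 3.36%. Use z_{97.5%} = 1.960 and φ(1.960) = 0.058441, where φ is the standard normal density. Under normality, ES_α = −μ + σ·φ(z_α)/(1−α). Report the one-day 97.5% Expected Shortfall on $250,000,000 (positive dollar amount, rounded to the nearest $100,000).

$19,600,000

Tail multiplier: φ(z)/(1−α) = 0.058441 / 0.025 = 2.338.
ES = 3.36% × 2.338 = 7.856%.
On $250,000,000: 0.07856 × $250,000,000 = $19,640,000.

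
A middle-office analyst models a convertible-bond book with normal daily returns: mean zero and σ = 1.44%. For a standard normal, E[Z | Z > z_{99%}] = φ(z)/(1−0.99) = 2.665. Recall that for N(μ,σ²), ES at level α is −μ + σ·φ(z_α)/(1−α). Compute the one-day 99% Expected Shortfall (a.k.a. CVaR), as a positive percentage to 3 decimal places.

ES = 1.44% × 2.665 = 3.838%.

3.838%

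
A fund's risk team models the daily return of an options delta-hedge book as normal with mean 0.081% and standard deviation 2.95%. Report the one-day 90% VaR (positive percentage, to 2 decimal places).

3.70%

At 90% one-sided, z = 1.282.
VaR = −μ + z·σ = −(0.081%) + 1.282 × 2.95% = 3.701%.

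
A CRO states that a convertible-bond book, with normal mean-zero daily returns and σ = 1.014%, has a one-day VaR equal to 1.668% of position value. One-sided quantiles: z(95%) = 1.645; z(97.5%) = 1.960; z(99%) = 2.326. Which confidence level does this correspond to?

95%

Implied z = VaR/σ = 1.668 / 1.014 = 1.645.
This matches z(95%) = 1.645.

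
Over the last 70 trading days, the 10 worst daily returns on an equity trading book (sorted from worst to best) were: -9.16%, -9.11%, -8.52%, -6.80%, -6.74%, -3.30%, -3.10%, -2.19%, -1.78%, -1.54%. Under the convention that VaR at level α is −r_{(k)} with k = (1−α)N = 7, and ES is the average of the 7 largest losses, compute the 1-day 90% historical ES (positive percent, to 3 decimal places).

6.676%

The 7 worst returns sum to -46.73%.
ES = −(-46.73%) / 7 = 6.6757…% ≈ 6.676%.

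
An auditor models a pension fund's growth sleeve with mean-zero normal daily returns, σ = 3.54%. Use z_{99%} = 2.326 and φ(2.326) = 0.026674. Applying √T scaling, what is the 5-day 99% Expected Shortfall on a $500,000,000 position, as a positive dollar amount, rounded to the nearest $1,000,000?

$106,000,000

σ_{5d} = 3.54% × √5 = 7.916%.
ES multiplier = φ(z)/(1−α) = 0.026674/0.01 = 2.667.
ES = 7.916% × 2.667 = 21.112%; on $500,000,000: $105,560,000.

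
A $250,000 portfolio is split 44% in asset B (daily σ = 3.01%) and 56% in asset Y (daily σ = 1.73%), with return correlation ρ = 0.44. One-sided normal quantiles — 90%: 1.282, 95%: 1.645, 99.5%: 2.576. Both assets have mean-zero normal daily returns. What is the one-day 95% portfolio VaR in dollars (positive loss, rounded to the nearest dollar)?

$8,040

σ_p² = 0.44²·3.01² + 0.56²·1.73² + 2·0.44·0.44·0.56·3.01·1.73 = 3.8217 (%²).
σ_p = √3.8217 = 1.955%.
VaR = 1.645 × 1.955% = 3.216%; on $250,000 that is $8,040.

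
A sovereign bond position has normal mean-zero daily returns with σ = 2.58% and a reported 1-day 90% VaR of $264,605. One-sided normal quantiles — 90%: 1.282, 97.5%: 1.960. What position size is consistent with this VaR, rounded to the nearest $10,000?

$8,000,000

VaR as a fraction of value: z·σ = 1.282 × 2.58% = 3.30756%.
Position = $264,605 / 0.0330756 = $8,000,006.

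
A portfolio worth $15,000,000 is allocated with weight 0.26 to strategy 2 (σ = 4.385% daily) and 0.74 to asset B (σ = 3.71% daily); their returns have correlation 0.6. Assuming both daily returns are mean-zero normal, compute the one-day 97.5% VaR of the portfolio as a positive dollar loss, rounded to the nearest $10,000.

σ_p² = 0.26²·4.385² + 0.74²·3.71² + 2·0.6·0.26·0.74·4.385·3.71 = 12.5931 (%²).
σ_p = √12.5931 = 3.549%.
At 97.5%, z = 1.960.
VaR = 1.960 × 3.549% = 6.956%; on $15,000,000 that is $1,043,400.

$1,040,000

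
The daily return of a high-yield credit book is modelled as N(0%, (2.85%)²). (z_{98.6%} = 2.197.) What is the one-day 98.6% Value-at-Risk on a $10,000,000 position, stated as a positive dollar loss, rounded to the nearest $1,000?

$626,000

VaR = z·σ = 2.197 × 2.85% = 6.261%.
On $10,000,000: 0.06261 × $10,000,000 = $626,100.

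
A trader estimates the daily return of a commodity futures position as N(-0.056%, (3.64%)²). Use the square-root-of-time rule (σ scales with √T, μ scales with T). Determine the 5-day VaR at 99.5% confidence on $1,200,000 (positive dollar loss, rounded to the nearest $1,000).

At 99.5%, z = 2.576.
σ_{5d} = 3.64% × √5 = 8.139%; μ_{5d} = 5 × -0.056% = -0.280%.
VaR = −(-0.280%) + 2.576 × 8.139% = 21.246%.
On $1,200,000: 0.21246 × $1,200,000 = $254,952.

$255,000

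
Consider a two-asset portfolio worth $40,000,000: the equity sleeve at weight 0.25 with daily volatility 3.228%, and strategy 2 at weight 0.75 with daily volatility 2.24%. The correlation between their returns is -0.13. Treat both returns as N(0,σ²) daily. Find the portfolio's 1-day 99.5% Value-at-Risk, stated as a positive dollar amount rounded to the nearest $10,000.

σ_p² = 0.25²·3.228² + 0.75²·2.24² + 2·-0.13·0.25·0.75·3.228·2.24 = 3.1212 (%²).
σ_p = √3.1212 = 1.767%.
At 99.5%, z = 2.576.
VaR = 2.576 × 1.767% = 4.552%; on $40,000,000 that is $1,820,800.

$1,820,000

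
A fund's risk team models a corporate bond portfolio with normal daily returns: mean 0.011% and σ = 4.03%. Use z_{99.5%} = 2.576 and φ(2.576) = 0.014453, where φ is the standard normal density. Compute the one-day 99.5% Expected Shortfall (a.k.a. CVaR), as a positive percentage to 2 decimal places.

Tail multiplier: φ(z)/(1−α) = 0.014453 / 0.005 = 2.891.
ES = −(0.011%) + 4.03% × 2.891 = 11.640%.

11.64%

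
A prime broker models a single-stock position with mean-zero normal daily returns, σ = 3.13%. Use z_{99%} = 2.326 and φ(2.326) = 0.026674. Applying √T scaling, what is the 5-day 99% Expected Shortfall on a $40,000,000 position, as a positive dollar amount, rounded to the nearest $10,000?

σ_{5d} = 3.13% × √5 = 6.999%.
ES multiplier = φ(z)/(1−α) = 0.026674/0.01 = 2.667.
ES = 6.999% × 2.667 = 18.666%; on $40,000,000: $7,466,400.

$7,470,000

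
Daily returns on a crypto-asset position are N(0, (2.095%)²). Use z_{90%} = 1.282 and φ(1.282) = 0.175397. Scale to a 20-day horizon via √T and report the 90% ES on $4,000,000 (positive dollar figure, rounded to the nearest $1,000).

$657,000

σ_{20d} = 2.095% × √20 = 9.369%.
ES multiplier = φ(z)/(1−α) = 0.175397/0.1 = 1.754.
ES = 9.369% × 1.754 = 16.433%; on $4,000,000: $657,320.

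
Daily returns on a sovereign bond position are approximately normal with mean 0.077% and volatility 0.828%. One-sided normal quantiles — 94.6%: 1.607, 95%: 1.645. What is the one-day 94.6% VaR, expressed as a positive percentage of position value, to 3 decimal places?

VaR = −μ + z·σ = −(0.077%) + 1.607 × 0.828% = 1.254%.

1.254%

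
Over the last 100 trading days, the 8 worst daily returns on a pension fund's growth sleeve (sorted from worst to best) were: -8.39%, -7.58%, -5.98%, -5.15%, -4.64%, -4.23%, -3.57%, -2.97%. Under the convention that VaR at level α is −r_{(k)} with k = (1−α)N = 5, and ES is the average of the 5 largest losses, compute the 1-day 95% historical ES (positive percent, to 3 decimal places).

The 5 worst returns sum to -31.74%.
ES = −(-31.74%) / 5 = 6.348%.

6.348%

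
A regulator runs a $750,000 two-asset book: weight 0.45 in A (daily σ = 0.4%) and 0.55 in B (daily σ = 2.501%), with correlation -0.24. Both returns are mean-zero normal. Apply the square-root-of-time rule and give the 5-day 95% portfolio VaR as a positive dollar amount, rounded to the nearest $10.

$37,070

σ_p = √(0.45²·0.4² + 0.55²·2.501² + 2·-0.24·0.45·0.55·0.4·2.501) = 1.344%.
σ_{5d} = 1.344% × √5 = 3.005%.
z(95%) = 1.645.
VaR = 1.645 × 3.005% = 4.943%; on $750,000 that is $37,072.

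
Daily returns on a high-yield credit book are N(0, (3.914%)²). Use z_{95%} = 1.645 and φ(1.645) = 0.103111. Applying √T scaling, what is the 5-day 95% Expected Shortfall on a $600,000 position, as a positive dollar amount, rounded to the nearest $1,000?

$108,000

σ_{5d} = 3.914% × √5 = 8.752%.
ES multiplier = φ(z)/(1−α) = 0.103111/0.05 = 2.062.
ES = 8.752% × 2.062 = 18.047%; on $600,000: $108,282.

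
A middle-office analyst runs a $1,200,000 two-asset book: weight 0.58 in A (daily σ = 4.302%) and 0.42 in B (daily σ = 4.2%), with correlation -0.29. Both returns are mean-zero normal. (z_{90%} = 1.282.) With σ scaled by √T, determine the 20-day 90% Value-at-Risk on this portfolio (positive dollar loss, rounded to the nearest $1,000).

σ_p = √(0.58²·4.302² + 0.42²·4.2² + 2·-0.29·0.58·0.42·4.302·4.2) = 2.605%.
σ_{20d} = 2.605% × √20 = 11.650%.
VaR = 1.282 × 11.650% = 14.935%; on $1,200,000 that is $179,220.

$179,000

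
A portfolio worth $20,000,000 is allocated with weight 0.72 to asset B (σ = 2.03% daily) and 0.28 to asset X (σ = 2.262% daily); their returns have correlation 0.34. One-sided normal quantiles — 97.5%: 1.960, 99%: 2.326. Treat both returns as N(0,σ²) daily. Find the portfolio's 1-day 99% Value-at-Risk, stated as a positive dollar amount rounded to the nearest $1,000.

σ_p² = 0.72²·2.03² + 0.28²·2.262² + 2·0.34·0.72·0.28·2.03·2.262 = 3.1669 (%²).
σ_p = √3.1669 = 1.780%.
VaR = 2.326 × 1.780% = 4.140%; on $20,000,000 that is $828,000.

$828,000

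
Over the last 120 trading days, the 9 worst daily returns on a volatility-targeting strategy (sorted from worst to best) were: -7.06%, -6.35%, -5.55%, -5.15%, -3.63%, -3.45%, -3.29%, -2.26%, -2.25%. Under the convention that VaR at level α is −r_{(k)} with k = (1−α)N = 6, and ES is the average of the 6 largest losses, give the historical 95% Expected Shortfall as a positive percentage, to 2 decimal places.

The 6 worst returns sum to -31.19%.
ES = −(-31.19%) / 6 = 5.1983…% ≈ 5.20%.

5.20%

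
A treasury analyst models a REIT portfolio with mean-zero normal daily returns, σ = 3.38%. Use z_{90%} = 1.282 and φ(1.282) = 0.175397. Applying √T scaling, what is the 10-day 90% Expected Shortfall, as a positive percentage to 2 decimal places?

σ_{10d} = 3.38% × √10 = 10.688%.
ES multiplier = φ(z)/(1−α) = 0.175397/0.1 = 1.754.
ES = 10.688% × 1.754 = 18.747%.

18.75%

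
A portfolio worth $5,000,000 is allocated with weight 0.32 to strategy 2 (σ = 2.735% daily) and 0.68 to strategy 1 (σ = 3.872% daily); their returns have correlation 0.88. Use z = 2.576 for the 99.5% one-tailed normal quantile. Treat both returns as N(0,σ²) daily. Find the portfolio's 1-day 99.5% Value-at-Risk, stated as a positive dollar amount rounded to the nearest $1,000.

σ_p² = 0.32²·2.735² + 0.68²·3.872² + 2·0.88·0.32·0.68·2.735·3.872 = 11.7541 (%²).
σ_p = √11.7541 = 3.428%.
VaR = 2.576 × 3.428% = 8.831%; on $5,000,000 that is $441,550.

$442,000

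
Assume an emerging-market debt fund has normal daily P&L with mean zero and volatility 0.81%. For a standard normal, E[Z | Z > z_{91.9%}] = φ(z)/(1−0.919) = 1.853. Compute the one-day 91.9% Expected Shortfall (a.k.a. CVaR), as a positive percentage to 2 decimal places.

1.50%

ES = 0.81% × 1.853 = 1.501%.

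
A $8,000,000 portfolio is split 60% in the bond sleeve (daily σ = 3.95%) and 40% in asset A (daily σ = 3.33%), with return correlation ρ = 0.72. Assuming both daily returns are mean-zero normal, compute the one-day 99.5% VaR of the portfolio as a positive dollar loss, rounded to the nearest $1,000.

$712,000

σ_p² = 0.6²·3.95² + 0.4²·3.33² + 2·0.72·0.6·0.4·3.95·3.33 = 11.9370 (%²).
σ_p = √11.9370 = 3.455%.
At 99.5%, z = 2.576.
VaR = 2.576 × 3.455% = 8.900%; on $8,000,000 that is $712,000.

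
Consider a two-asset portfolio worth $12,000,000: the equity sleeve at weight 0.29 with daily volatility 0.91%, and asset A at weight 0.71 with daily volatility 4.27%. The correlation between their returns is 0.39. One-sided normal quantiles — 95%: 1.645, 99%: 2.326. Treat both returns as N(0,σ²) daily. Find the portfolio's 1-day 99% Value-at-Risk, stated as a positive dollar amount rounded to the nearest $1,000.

$878,000

σ_p² = 0.29²·0.91² + 0.71²·4.27² + 2·0.39·0.29·0.71·0.91·4.27 = 9.8849 (%²).
σ_p = √9.8849 = 3.144%.
VaR = 2.326 × 3.144% = 7.313%; on $12,000,000 that is $877,560.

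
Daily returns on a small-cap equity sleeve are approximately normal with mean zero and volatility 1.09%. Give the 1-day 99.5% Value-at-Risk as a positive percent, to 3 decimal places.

2.808%

At 99.5% one-sided, z = 2.576.
VaR = z·σ = 2.576 × 1.09% = 2.808%.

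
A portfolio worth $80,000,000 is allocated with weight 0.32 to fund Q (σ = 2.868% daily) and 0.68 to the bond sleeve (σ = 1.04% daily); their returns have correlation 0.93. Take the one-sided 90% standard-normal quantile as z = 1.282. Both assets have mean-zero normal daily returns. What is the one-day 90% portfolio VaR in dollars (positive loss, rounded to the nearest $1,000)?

$1,638,000

σ_p² = 0.32²·2.868² + 0.68²·1.04² + 2·0.93·0.32·0.68·2.868·1.04 = 2.5496 (%²).
σ_p = √2.5496 = 1.597%.
VaR = 1.282 × 1.597% = 2.047%; on $80,000,000 that is $1,637,600.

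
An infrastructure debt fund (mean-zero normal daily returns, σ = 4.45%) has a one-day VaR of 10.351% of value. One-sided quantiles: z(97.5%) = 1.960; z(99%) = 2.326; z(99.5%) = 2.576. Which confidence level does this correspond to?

99%

Implied z = VaR/σ = 10.351 / 4.45 = 2.326.
This matches z(99%) = 2.326.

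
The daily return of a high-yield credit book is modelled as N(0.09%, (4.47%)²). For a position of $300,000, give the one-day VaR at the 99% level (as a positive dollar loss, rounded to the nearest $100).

$30,900

At 99% one-sided, z = 2.326.
VaR = −μ + z·σ = −(0.09%) + 2.326 × 4.47% = 10.307%.
On $300,000: 0.10307 × $300,000 = $30,921.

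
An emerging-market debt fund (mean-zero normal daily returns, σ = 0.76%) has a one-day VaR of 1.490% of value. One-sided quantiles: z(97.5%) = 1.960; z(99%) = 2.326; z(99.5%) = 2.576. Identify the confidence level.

Implied z = VaR/σ = 1.490 / 0.76 = 1.961.
This matches z(97.5%) = 1.960.

97.5%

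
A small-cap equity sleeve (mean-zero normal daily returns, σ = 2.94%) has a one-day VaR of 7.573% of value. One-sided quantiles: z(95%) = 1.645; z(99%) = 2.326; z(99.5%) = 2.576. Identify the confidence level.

Implied z = VaR/σ = 7.573 / 2.94 = 2.576.
This matches z(99.5%) = 2.576.

99.5%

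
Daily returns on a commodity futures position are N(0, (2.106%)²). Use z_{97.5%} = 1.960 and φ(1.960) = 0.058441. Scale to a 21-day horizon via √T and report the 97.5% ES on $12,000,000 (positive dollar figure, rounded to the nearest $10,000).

$2,710,000

σ_{21d} = 2.106% × √21 = 9.651%.
ES multiplier = φ(z)/(1−α) = 0.058441/0.025 = 2.338.
ES = 9.651% × 2.338 = 22.564%; on $12,000,000: $2,707,680.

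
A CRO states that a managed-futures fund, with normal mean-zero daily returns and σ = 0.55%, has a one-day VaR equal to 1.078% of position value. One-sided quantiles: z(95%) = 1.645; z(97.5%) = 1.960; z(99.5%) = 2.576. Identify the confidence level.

97.5%

Implied z = VaR/σ = 1.078 / 0.55 = 1.960.
This matches z(97.5%) = 1.960.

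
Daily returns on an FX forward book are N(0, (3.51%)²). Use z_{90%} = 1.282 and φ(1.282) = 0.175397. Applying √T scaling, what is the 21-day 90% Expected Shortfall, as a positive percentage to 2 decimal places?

28.21%

σ_{21d} = 3.51% × √21 = 16.085%.
ES multiplier = φ(z)/(1−α) = 0.175397/0.1 = 1.754.
ES = 16.085% × 1.754 = 28.213%.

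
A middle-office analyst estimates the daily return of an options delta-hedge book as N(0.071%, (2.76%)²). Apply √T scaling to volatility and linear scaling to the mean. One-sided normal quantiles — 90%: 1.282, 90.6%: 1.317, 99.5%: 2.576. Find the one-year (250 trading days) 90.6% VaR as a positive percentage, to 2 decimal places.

39.72%

σ_{250d} = 2.76% × √250 = 43.639%; μ_{250d} = 250 × 0.071% = 17.750%.
VaR = −(17.750%) + 1.317 × 43.639% = 39.723%.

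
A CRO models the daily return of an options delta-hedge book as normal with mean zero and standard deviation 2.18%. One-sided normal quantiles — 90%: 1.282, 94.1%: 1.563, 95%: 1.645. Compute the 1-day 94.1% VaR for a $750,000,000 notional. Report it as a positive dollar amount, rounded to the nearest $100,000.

VaR = z·σ = 1.563 × 2.18% = 3.407%.
On $750,000,000: 0.03407 × $750,000,000 = $25,552,500.

$25,600,000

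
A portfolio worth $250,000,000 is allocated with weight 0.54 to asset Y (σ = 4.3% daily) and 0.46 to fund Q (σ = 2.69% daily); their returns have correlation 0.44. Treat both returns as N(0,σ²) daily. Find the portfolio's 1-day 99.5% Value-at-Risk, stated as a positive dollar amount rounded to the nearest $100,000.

σ_p² = 0.54²·4.3² + 0.46²·2.69² + 2·0.44·0.54·0.46·4.3·2.69 = 9.4513 (%²).
σ_p = √9.4513 = 3.074%.
At 99.5%, z = 2.576.
VaR = 2.576 × 3.074% = 7.919%; on $250,000,000 that is $19,797,500.

$19,800,000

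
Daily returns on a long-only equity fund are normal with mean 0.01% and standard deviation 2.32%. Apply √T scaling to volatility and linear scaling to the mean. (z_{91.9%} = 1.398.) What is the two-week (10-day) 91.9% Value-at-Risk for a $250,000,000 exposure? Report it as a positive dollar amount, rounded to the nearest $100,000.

σ_{10d} = 2.32% × √10 = 7.336%; μ_{10d} = 10 × 0.01% = 0.100%.
VaR = −(0.100%) + 1.398 × 7.336% = 10.156%.
On $250,000,000: 0.10156 × $250,000,000 = $25,390,000.

$25,400,000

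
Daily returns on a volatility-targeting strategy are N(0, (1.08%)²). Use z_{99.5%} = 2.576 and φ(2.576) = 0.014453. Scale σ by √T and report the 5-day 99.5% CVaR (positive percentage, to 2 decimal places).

6.98%

σ_{5d} = 1.08% × √5 = 2.415%.
ES multiplier = φ(z)/(1−α) = 0.014453/0.005 = 2.891.
ES = 2.415% × 2.891 = 6.982%.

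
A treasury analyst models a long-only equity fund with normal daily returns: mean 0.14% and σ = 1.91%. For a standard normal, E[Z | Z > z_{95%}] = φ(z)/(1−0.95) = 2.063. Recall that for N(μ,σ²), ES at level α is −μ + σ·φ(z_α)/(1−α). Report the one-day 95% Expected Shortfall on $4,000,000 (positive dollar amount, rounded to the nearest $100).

ES = −(0.14%) + 1.91% × 2.063 = 3.800%.
On $4,000,000: 0.03800 × $4,000,000 = $152,000.

$152,000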